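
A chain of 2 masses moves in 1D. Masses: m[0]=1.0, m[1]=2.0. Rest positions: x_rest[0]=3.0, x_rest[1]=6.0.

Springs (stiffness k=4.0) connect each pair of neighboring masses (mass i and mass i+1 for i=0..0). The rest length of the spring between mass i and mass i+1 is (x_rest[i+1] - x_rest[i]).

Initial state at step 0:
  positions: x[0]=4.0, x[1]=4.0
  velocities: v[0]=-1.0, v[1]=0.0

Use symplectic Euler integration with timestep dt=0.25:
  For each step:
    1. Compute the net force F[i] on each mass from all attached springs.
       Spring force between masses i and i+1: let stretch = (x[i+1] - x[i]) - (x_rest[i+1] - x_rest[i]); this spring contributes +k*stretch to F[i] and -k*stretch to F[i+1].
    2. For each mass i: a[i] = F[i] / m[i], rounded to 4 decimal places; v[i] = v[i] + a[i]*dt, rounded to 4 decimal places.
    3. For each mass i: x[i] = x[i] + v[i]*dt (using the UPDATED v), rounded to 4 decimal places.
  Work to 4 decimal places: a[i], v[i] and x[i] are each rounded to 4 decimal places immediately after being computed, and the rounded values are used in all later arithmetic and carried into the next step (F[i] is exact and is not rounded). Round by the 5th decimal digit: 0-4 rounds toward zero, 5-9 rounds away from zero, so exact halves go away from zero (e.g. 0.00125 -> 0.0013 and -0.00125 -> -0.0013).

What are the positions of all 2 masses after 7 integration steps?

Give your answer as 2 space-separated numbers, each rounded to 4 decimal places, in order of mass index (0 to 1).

Answer: 1.5909 4.3296

Derivation:
Step 0: x=[4.0000 4.0000] v=[-1.0000 0.0000]
Step 1: x=[3.0000 4.3750] v=[-4.0000 1.5000]
Step 2: x=[1.5938 4.9531] v=[-5.6250 2.3125]
Step 3: x=[0.2774 5.4863] v=[-5.2657 2.1329]
Step 4: x=[-0.4868 5.7434] v=[-3.0568 1.0285]
Step 5: x=[-0.4435 5.5968] v=[0.1734 -0.5866]
Step 6: x=[0.3599 5.0701] v=[3.2137 -2.1068]
Step 7: x=[1.5909 4.3296] v=[4.9239 -2.9619]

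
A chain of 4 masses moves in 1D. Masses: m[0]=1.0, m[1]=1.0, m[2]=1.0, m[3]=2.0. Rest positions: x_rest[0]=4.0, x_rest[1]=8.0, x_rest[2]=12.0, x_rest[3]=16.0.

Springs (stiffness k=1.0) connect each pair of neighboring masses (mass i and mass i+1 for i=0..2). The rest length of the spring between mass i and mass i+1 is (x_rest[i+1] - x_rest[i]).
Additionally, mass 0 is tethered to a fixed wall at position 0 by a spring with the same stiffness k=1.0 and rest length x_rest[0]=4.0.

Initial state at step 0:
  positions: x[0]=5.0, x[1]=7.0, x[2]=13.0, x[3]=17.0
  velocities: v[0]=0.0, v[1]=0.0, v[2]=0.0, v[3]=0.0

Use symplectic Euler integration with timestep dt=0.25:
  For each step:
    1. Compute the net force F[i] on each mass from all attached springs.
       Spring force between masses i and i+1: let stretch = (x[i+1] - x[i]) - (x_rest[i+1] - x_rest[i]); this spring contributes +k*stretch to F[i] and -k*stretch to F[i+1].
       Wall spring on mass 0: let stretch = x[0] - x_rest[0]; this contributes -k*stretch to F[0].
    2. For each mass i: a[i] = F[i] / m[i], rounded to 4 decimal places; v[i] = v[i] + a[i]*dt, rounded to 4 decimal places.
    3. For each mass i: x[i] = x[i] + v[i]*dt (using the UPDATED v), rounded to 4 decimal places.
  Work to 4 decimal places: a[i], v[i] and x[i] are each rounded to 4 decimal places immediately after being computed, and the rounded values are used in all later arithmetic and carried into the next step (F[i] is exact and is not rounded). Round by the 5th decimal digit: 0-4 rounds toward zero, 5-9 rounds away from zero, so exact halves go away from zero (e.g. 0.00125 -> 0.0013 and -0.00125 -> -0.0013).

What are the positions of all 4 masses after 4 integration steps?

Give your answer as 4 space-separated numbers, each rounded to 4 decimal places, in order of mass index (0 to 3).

Answer: 3.6562 8.8112 12.1692 16.9489

Derivation:
Step 0: x=[5.0000 7.0000 13.0000 17.0000] v=[0.0000 0.0000 0.0000 0.0000]
Step 1: x=[4.8125 7.2500 12.8750 17.0000] v=[-0.7500 1.0000 -0.5000 0.0000]
Step 2: x=[4.4766 7.6992 12.6563 16.9961] v=[-1.3438 1.7969 -0.8750 -0.0156]
Step 3: x=[4.0623 8.2568 12.3990 16.9816] v=[-1.6573 2.2305 -1.0293 -0.0581]
Step 4: x=[3.6562 8.8112 12.1692 16.9489] v=[-1.6243 2.2174 -0.9192 -0.1309]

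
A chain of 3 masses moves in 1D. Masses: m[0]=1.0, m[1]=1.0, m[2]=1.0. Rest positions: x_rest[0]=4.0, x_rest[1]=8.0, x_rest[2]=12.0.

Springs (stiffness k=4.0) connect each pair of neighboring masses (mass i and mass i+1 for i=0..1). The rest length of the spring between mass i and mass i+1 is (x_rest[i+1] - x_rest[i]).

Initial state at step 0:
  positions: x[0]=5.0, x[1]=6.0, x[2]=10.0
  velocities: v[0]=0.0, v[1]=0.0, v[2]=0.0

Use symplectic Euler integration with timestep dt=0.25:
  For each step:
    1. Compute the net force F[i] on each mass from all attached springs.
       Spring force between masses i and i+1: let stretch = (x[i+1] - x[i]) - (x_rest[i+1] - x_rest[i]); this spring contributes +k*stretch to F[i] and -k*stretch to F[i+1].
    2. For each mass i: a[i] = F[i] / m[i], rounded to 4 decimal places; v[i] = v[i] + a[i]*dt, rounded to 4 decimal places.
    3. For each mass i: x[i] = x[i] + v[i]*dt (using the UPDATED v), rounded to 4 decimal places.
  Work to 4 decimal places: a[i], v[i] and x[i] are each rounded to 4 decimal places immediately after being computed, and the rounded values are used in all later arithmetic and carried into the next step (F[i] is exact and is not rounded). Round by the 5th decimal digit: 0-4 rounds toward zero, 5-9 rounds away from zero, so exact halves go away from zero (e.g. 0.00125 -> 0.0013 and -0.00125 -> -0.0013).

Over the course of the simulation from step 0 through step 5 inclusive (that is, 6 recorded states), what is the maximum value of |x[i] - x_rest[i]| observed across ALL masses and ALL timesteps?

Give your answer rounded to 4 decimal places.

Answer: 2.3516

Derivation:
Step 0: x=[5.0000 6.0000 10.0000] v=[0.0000 0.0000 0.0000]
Step 1: x=[4.2500 6.7500 10.0000] v=[-3.0000 3.0000 0.0000]
Step 2: x=[3.1250 7.6875 10.1875] v=[-4.5000 3.7500 0.7500]
Step 3: x=[2.1406 8.1094 10.7500] v=[-3.9375 1.6875 2.2500]
Step 4: x=[1.6484 7.6992 11.6524] v=[-1.9687 -1.6407 3.6094]
Step 5: x=[1.6689 6.7646 12.5665] v=[0.0821 -3.7383 3.6562]
Max displacement = 2.3516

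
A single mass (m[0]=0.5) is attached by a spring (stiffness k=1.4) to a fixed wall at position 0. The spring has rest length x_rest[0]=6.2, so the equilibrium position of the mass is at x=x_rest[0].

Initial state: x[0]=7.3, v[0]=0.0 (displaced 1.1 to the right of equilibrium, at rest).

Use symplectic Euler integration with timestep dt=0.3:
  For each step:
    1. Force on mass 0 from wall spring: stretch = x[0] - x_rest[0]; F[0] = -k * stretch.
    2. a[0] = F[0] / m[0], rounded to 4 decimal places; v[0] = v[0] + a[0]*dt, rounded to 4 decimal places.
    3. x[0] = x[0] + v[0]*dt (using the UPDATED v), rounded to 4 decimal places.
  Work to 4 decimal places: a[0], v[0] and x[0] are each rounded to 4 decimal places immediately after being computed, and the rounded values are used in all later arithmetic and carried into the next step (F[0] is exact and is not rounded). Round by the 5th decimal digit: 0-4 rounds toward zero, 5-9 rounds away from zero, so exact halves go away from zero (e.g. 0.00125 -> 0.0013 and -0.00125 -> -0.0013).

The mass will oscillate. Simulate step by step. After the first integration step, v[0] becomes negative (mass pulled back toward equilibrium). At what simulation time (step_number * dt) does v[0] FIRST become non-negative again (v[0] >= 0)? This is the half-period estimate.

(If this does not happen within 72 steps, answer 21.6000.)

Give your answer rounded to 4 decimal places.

Step 0: x=[7.3000] v=[0.0000]
Step 1: x=[7.0228] v=[-0.9240]
Step 2: x=[6.5383] v=[-1.6151]
Step 3: x=[5.9685] v=[-1.8993]
Step 4: x=[5.4571] v=[-1.7048]
Step 5: x=[5.1329] v=[-1.0808]
Step 6: x=[5.0776] v=[-0.1844]
Step 7: x=[5.3051] v=[0.7584]
First v>=0 after going negative at step 7, time=2.1000

Answer: 2.1000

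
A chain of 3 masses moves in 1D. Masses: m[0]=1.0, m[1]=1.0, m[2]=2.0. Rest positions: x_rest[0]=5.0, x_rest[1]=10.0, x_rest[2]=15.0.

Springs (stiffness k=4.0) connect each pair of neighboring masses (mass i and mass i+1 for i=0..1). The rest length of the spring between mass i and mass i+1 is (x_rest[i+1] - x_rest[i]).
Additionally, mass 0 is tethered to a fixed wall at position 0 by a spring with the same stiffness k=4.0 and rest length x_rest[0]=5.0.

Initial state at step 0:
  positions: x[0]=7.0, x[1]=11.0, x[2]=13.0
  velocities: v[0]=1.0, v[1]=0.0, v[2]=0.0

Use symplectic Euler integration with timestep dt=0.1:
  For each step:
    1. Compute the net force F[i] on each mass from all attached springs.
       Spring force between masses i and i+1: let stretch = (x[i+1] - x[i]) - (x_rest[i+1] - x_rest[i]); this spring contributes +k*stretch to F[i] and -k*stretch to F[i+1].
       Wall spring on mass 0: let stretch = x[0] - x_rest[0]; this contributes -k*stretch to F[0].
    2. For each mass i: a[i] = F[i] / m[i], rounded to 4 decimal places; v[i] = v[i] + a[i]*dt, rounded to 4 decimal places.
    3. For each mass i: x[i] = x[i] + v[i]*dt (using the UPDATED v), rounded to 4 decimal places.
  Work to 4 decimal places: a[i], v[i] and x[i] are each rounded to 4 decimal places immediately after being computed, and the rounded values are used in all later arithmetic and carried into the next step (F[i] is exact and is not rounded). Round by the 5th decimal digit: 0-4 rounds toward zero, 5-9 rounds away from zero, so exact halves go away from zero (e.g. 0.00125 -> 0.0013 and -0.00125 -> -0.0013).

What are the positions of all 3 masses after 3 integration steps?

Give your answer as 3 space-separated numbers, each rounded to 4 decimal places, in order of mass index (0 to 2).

Step 0: x=[7.0000 11.0000 13.0000] v=[1.0000 0.0000 0.0000]
Step 1: x=[6.9800 10.9200 13.0600] v=[-0.2000 -0.8000 0.6000]
Step 2: x=[6.8384 10.7680 13.1772] v=[-1.4160 -1.5200 1.1720]
Step 3: x=[6.5805 10.5552 13.3462] v=[-2.5795 -2.1282 1.6902]

Answer: 6.5805 10.5552 13.3462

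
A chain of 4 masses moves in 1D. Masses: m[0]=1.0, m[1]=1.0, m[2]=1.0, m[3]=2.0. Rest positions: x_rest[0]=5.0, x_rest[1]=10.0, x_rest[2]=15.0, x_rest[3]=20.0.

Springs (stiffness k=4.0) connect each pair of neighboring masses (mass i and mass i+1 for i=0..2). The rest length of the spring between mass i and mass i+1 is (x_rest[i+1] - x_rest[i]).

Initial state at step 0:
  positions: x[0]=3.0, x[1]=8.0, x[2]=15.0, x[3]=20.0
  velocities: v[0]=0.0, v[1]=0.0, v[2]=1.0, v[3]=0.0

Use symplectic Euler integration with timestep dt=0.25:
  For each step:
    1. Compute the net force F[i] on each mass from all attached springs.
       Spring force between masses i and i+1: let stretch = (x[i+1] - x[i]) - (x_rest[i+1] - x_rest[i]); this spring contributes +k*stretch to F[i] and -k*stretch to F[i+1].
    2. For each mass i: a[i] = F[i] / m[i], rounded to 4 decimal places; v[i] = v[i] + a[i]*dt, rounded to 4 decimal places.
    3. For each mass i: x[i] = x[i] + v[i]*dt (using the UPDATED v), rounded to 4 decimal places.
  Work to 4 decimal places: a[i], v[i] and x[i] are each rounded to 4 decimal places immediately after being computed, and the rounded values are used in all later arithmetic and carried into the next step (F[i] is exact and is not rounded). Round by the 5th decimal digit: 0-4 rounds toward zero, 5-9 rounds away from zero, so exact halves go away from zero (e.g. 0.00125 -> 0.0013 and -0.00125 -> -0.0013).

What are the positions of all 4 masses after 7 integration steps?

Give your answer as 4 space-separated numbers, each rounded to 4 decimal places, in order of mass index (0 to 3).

Answer: 5.8526 9.5756 14.7699 18.7760

Derivation:
Step 0: x=[3.0000 8.0000 15.0000 20.0000] v=[0.0000 0.0000 1.0000 0.0000]
Step 1: x=[3.0000 8.5000 14.7500 20.0000] v=[0.0000 2.0000 -1.0000 0.0000]
Step 2: x=[3.1250 9.1875 14.2500 19.9688] v=[0.5000 2.7500 -2.0000 -0.1250]
Step 3: x=[3.5156 9.6250 13.9141 19.8477] v=[1.5625 1.7500 -1.3437 -0.4844]
Step 4: x=[4.1836 9.6074 13.9893 19.6099] v=[2.6719 -0.0703 0.3008 -0.9512]
Step 5: x=[4.9575 9.3294 14.3742 19.2945] v=[3.0957 -1.1122 1.5395 -1.2615]
Step 6: x=[5.5744 9.2196 14.7280 18.9891] v=[2.4676 -0.4393 1.4150 -1.2217]
Step 7: x=[5.8526 9.5756 14.7699 18.7760] v=[1.1128 1.4239 0.1677 -0.8523]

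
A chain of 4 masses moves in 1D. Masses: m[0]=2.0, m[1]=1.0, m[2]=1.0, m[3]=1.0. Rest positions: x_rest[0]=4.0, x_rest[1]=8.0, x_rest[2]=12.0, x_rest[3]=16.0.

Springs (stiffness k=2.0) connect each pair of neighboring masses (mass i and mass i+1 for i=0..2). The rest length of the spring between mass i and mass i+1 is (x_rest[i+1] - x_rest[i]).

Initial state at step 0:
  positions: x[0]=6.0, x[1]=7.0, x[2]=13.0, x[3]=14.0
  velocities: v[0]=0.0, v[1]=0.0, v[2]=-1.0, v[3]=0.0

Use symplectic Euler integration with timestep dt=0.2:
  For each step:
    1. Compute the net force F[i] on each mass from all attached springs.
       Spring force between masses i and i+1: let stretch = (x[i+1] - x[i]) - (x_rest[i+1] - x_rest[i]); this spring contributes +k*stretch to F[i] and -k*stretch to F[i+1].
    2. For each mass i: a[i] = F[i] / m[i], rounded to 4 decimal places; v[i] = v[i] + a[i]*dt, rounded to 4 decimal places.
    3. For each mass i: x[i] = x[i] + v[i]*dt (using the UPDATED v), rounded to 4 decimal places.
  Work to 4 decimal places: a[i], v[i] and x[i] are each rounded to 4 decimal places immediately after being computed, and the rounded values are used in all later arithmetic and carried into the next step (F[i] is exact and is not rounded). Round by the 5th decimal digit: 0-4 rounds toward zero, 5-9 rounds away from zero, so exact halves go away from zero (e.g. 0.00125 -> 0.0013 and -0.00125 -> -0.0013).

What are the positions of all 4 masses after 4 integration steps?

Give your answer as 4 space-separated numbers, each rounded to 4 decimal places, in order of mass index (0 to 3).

Answer: 5.0743 9.4723 9.9952 15.5838

Derivation:
Step 0: x=[6.0000 7.0000 13.0000 14.0000] v=[0.0000 0.0000 -1.0000 0.0000]
Step 1: x=[5.8800 7.4000 12.4000 14.2400] v=[-0.6000 2.0000 -3.0000 1.2000]
Step 2: x=[5.6608 8.0784 11.5472 14.6528] v=[-1.0960 3.3920 -4.2640 2.0640]
Step 3: x=[5.3783 8.8409 10.6653 15.1372] v=[-1.4125 3.8125 -4.4093 2.4218]
Step 4: x=[5.0743 9.4723 9.9952 15.5838] v=[-1.5200 3.1572 -3.3503 2.2330]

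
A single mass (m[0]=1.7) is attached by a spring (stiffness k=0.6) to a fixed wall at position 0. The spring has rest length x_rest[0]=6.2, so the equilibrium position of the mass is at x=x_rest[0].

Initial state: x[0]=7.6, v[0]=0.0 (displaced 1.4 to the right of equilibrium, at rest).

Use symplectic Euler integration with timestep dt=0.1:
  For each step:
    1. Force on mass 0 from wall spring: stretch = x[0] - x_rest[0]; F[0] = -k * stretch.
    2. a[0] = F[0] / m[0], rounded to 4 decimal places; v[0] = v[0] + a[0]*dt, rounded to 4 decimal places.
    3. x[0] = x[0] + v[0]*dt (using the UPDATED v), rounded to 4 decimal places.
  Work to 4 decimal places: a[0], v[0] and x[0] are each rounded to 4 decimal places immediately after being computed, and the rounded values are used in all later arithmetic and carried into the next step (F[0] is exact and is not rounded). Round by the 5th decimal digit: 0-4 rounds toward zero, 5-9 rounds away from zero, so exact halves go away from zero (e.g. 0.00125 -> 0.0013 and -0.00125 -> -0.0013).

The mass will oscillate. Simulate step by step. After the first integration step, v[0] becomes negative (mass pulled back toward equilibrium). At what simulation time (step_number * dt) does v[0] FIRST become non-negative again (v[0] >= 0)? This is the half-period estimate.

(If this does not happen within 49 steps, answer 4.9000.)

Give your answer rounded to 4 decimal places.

Answer: 4.9000

Derivation:
Step 0: x=[7.6000] v=[0.0000]
Step 1: x=[7.5951] v=[-0.0494]
Step 2: x=[7.5852] v=[-0.0986]
Step 3: x=[7.5705] v=[-0.1475]
Step 4: x=[7.5509] v=[-0.1959]
Step 5: x=[7.5265] v=[-0.2436]
Step 6: x=[7.4975] v=[-0.2904]
Step 7: x=[7.4639] v=[-0.3362]
Step 8: x=[7.4258] v=[-0.3808]
Step 9: x=[7.3834] v=[-0.4241]
Step 10: x=[7.3368] v=[-0.4659]
Step 11: x=[7.2862] v=[-0.5060]
Step 12: x=[7.2318] v=[-0.5443]
Step 13: x=[7.1737] v=[-0.5807]
Step 14: x=[7.1122] v=[-0.6151]
Step 15: x=[7.0475] v=[-0.6473]
Step 16: x=[6.9798] v=[-0.6772]
Step 17: x=[6.9093] v=[-0.7047]
Step 18: x=[6.8363] v=[-0.7297]
Step 19: x=[6.7611] v=[-0.7522]
Step 20: x=[6.6839] v=[-0.7720]
Step 21: x=[6.6050] v=[-0.7891]
Step 22: x=[6.5247] v=[-0.8034]
Step 23: x=[6.4432] v=[-0.8149]
Step 24: x=[6.3609] v=[-0.8235]
Step 25: x=[6.2780] v=[-0.8292]
Step 26: x=[6.1948] v=[-0.8320]
Step 27: x=[6.1116] v=[-0.8318]
Step 28: x=[6.0287] v=[-0.8287]
Step 29: x=[5.9464] v=[-0.8227]
Step 30: x=[5.8650] v=[-0.8138]
Step 31: x=[5.7848] v=[-0.8020]
Step 32: x=[5.7061] v=[-0.7874]
Step 33: x=[5.6291] v=[-0.7700]
Step 34: x=[5.5541] v=[-0.7499]
Step 35: x=[5.4814] v=[-0.7271]
Step 36: x=[5.4112] v=[-0.7017]
Step 37: x=[5.3438] v=[-0.6739]
Step 38: x=[5.2794] v=[-0.6437]
Step 39: x=[5.2183] v=[-0.6112]
Step 40: x=[5.1606] v=[-0.5766]
Step 41: x=[5.1066] v=[-0.5399]
Step 42: x=[5.0565] v=[-0.5013]
Step 43: x=[5.0104] v=[-0.4609]
Step 44: x=[4.9685] v=[-0.4189]
Step 45: x=[4.9310] v=[-0.3754]
Step 46: x=[4.8979] v=[-0.3306]
Step 47: x=[4.8694] v=[-0.2846]
Step 48: x=[4.8456] v=[-0.2376]
Step 49: x=[4.8266] v=[-0.1898]
v[0] did not become non-negative within 49 steps; using fallback time=4.9000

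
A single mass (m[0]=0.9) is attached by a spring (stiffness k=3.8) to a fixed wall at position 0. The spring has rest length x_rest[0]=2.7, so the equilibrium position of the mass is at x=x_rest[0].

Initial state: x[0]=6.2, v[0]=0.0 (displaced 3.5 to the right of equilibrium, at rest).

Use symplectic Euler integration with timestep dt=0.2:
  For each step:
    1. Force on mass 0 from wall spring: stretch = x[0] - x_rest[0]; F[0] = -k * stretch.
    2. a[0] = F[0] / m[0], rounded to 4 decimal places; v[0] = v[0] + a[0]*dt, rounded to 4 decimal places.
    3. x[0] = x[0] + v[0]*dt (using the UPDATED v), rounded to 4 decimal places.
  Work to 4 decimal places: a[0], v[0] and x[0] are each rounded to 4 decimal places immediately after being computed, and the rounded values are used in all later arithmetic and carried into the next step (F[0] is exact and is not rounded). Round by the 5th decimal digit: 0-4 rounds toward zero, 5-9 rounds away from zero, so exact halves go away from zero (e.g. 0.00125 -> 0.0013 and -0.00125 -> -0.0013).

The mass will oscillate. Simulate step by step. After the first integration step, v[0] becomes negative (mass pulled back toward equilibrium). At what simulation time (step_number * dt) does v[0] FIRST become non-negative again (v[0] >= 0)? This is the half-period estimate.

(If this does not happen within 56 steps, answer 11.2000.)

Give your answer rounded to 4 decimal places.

Answer: 1.6000

Derivation:
Step 0: x=[6.2000] v=[0.0000]
Step 1: x=[5.6089] v=[-2.9556]
Step 2: x=[4.5265] v=[-5.4120]
Step 3: x=[3.1356] v=[-6.9544]
Step 4: x=[1.6712] v=[-7.3222]
Step 5: x=[0.3805] v=[-6.4534]
Step 6: x=[-0.5184] v=[-4.4947]
Step 7: x=[-0.8738] v=[-1.7769]
Step 8: x=[-0.6256] v=[1.2410]
First v>=0 after going negative at step 8, time=1.6000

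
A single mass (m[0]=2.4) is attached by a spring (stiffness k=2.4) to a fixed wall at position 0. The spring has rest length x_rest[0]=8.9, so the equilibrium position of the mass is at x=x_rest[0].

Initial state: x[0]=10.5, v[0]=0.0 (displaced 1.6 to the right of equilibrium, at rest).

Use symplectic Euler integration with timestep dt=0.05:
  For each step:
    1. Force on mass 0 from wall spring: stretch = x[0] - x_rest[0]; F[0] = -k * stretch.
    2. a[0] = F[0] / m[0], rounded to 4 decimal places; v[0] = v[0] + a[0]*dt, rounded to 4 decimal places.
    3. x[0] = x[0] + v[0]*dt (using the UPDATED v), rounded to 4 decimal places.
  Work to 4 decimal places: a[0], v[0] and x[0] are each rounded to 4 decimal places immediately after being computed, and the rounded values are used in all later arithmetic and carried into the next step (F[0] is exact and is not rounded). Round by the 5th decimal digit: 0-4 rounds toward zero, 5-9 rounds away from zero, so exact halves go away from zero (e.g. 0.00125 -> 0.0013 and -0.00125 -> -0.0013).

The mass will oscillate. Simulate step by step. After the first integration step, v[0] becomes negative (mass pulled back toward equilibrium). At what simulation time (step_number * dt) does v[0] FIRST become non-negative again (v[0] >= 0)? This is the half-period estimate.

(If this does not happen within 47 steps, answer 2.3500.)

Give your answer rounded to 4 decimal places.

Answer: 2.3500

Derivation:
Step 0: x=[10.5000] v=[0.0000]
Step 1: x=[10.4960] v=[-0.0800]
Step 2: x=[10.4880] v=[-0.1598]
Step 3: x=[10.4760] v=[-0.2392]
Step 4: x=[10.4601] v=[-0.3180]
Step 5: x=[10.4403] v=[-0.3960]
Step 6: x=[10.4167] v=[-0.4730]
Step 7: x=[10.3893] v=[-0.5488]
Step 8: x=[10.3581] v=[-0.6233]
Step 9: x=[10.3233] v=[-0.6962]
Step 10: x=[10.2849] v=[-0.7674]
Step 11: x=[10.2431] v=[-0.8366]
Step 12: x=[10.1979] v=[-0.9038]
Step 13: x=[10.1495] v=[-0.9687]
Step 14: x=[10.0979] v=[-1.0312]
Step 15: x=[10.0433] v=[-1.0911]
Step 16: x=[9.9859] v=[-1.1483]
Step 17: x=[9.9258] v=[-1.2026]
Step 18: x=[9.8631] v=[-1.2539]
Step 19: x=[9.7980] v=[-1.3021]
Step 20: x=[9.7307] v=[-1.3470]
Step 21: x=[9.6613] v=[-1.3885]
Step 22: x=[9.5900] v=[-1.4266]
Step 23: x=[9.5169] v=[-1.4611]
Step 24: x=[9.4423] v=[-1.4919]
Step 25: x=[9.3664] v=[-1.5190]
Step 26: x=[9.2893] v=[-1.5423]
Step 27: x=[9.2112] v=[-1.5618]
Step 28: x=[9.1323] v=[-1.5774]
Step 29: x=[9.0529] v=[-1.5890]
Step 30: x=[8.9731] v=[-1.5966]
Step 31: x=[8.8931] v=[-1.6003]
Step 32: x=[8.8131] v=[-1.6000]
Step 33: x=[8.7333] v=[-1.5957]
Step 34: x=[8.6539] v=[-1.5874]
Step 35: x=[8.5751] v=[-1.5751]
Step 36: x=[8.4972] v=[-1.5589]
Step 37: x=[8.4203] v=[-1.5388]
Step 38: x=[8.3446] v=[-1.5148]
Step 39: x=[8.2703] v=[-1.4870]
Step 40: x=[8.1975] v=[-1.4555]
Step 41: x=[8.1265] v=[-1.4204]
Step 42: x=[8.0574] v=[-1.3817]
Step 43: x=[7.9904] v=[-1.3396]
Step 44: x=[7.9257] v=[-1.2941]
Step 45: x=[7.8634] v=[-1.2454]
Step 46: x=[7.8037] v=[-1.1936]
Step 47: x=[7.7468] v=[-1.1388]
v[0] did not become non-negative within 47 steps; using fallback time=2.3500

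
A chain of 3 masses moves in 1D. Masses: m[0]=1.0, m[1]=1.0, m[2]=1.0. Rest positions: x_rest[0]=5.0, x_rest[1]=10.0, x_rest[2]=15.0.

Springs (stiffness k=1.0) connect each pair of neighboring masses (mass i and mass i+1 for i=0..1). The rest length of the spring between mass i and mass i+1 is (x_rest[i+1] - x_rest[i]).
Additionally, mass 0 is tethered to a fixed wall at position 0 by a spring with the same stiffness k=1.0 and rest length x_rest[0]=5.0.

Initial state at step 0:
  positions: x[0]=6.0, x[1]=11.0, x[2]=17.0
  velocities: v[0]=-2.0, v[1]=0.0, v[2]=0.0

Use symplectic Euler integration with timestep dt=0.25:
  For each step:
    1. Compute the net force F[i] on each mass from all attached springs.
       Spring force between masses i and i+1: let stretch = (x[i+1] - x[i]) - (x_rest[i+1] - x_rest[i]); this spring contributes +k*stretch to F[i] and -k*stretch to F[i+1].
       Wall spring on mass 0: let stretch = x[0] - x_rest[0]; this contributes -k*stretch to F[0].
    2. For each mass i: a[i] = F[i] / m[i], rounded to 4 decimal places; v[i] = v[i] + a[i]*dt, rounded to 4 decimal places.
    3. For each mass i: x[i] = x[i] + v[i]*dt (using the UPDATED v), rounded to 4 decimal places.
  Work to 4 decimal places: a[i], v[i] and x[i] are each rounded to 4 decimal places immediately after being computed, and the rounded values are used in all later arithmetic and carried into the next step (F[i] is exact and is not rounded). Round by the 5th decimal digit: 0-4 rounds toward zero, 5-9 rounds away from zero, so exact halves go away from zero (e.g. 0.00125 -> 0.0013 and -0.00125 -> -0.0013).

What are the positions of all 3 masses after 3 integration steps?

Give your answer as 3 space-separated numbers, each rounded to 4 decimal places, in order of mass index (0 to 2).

Step 0: x=[6.0000 11.0000 17.0000] v=[-2.0000 0.0000 0.0000]
Step 1: x=[5.4375 11.0625 16.9375] v=[-2.2500 0.2500 -0.2500]
Step 2: x=[4.8867 11.1406 16.8203] v=[-2.2031 0.3125 -0.4688]
Step 3: x=[4.4214 11.1829 16.6606] v=[-1.8613 0.1690 -0.6387]

Answer: 4.4214 11.1829 16.6606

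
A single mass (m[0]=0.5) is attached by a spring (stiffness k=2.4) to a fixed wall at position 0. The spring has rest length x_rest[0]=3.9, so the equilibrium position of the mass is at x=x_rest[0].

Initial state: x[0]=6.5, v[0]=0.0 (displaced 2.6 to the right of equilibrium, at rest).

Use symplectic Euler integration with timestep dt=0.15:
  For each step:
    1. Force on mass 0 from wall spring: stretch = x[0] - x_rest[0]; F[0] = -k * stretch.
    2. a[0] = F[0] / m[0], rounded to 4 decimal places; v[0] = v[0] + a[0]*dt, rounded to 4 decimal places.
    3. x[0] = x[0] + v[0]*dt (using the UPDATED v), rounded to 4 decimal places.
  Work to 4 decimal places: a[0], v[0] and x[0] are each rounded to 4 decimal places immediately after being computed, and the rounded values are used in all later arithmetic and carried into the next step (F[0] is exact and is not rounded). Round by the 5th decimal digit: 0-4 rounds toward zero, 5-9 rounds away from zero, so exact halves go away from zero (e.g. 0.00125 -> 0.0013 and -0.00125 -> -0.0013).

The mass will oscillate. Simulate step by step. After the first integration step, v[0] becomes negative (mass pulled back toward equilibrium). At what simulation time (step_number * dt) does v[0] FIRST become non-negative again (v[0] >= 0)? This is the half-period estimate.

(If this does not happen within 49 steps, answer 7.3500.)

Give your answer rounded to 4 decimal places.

Answer: 1.5000

Derivation:
Step 0: x=[6.5000] v=[0.0000]
Step 1: x=[6.2192] v=[-1.8720]
Step 2: x=[5.6879] v=[-3.5418]
Step 3: x=[4.9635] v=[-4.8291]
Step 4: x=[4.1243] v=[-5.5948]
Step 5: x=[3.2609] v=[-5.7563]
Step 6: x=[2.4665] v=[-5.2961]
Step 7: x=[1.8269] v=[-4.2640]
Step 8: x=[1.4112] v=[-2.7714]
Step 9: x=[1.2643] v=[-0.9795]
Step 10: x=[1.4020] v=[0.9182]
First v>=0 after going negative at step 10, time=1.5000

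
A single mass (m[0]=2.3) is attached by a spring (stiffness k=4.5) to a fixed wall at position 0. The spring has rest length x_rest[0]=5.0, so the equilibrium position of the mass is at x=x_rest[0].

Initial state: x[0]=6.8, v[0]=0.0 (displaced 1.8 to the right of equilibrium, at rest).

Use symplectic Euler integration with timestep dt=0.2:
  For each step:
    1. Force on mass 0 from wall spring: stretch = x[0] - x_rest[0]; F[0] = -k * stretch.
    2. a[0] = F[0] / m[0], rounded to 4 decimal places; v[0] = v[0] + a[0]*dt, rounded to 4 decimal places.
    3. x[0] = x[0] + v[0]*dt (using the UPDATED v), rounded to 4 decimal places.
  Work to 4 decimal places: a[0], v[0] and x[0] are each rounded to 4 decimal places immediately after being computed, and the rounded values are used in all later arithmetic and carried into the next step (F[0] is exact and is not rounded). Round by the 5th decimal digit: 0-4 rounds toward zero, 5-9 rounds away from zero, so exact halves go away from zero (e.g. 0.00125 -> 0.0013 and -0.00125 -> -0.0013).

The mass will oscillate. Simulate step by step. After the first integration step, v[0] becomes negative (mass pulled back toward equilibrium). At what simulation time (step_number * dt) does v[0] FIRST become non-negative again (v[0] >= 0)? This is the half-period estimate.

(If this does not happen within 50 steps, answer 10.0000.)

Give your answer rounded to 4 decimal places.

Answer: 2.4000

Derivation:
Step 0: x=[6.8000] v=[0.0000]
Step 1: x=[6.6591] v=[-0.7043]
Step 2: x=[6.3884] v=[-1.3535]
Step 3: x=[6.0090] v=[-1.8968]
Step 4: x=[5.5507] v=[-2.2916]
Step 5: x=[5.0493] v=[-2.5071]
Step 6: x=[4.5440] v=[-2.5264]
Step 7: x=[4.0744] v=[-2.3480]
Step 8: x=[3.6772] v=[-1.9858]
Step 9: x=[3.3836] v=[-1.4682]
Step 10: x=[3.2165] v=[-0.8357]
Step 11: x=[3.1889] v=[-0.1378]
Step 12: x=[3.3031] v=[0.5709]
First v>=0 after going negative at step 12, time=2.4000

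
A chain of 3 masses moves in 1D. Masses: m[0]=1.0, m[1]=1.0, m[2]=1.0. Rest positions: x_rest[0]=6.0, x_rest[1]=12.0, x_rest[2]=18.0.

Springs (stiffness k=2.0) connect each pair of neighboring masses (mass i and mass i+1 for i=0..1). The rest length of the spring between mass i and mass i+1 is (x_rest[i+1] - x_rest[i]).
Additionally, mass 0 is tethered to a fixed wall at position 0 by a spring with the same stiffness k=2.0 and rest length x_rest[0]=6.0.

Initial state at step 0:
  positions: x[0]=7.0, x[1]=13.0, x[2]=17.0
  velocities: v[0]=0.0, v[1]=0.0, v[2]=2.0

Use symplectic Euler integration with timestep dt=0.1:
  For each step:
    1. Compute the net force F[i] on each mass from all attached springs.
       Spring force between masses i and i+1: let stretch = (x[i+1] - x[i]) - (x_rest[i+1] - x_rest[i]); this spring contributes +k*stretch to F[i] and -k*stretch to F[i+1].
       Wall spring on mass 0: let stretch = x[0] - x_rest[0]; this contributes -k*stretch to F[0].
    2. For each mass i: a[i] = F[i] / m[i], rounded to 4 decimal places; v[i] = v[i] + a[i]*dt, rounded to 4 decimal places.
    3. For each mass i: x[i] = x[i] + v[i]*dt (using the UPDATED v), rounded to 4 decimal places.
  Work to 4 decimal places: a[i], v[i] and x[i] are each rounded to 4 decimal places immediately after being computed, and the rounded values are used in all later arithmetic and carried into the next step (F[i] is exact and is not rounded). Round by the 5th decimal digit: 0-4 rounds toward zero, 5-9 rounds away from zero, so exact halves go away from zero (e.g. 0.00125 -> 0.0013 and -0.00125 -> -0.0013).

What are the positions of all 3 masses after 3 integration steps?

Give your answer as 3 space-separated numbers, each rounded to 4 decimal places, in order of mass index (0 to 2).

Step 0: x=[7.0000 13.0000 17.0000] v=[0.0000 0.0000 2.0000]
Step 1: x=[6.9800 12.9600 17.2400] v=[-0.2000 -0.4000 2.4000]
Step 2: x=[6.9400 12.8860 17.5144] v=[-0.4000 -0.7400 2.7440]
Step 3: x=[6.8801 12.7857 17.8162] v=[-0.5988 -1.0035 3.0183]

Answer: 6.8801 12.7857 17.8162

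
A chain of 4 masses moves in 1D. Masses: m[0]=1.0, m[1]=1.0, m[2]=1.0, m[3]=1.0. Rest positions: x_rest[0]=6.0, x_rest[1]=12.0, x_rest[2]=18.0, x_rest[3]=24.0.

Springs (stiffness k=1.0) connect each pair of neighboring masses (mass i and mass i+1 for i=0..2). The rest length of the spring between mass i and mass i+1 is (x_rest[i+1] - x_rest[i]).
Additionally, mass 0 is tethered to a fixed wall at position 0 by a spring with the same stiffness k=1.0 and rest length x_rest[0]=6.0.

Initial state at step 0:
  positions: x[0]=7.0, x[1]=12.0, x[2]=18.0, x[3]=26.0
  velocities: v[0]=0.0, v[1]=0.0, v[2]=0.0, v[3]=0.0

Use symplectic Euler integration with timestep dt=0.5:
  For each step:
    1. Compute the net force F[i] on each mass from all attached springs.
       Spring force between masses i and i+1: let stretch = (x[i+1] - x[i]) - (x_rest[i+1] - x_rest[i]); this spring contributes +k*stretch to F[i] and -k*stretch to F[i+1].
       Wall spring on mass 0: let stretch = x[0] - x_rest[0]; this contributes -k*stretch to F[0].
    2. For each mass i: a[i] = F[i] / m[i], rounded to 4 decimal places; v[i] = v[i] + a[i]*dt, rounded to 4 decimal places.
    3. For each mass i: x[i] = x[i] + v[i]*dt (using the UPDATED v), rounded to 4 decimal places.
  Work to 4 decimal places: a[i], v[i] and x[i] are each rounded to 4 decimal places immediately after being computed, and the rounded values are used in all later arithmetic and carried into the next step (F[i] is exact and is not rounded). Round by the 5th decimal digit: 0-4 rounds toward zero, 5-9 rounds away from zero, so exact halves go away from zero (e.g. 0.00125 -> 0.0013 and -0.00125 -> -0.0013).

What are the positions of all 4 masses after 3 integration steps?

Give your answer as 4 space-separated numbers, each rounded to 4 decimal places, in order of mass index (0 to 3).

Answer: 5.3750 12.9375 19.6250 24.1094

Derivation:
Step 0: x=[7.0000 12.0000 18.0000 26.0000] v=[0.0000 0.0000 0.0000 0.0000]
Step 1: x=[6.5000 12.2500 18.5000 25.5000] v=[-1.0000 0.5000 1.0000 -1.0000]
Step 2: x=[5.8125 12.6250 19.1875 24.7500] v=[-1.3750 0.7500 1.3750 -1.5000]
Step 3: x=[5.3750 12.9375 19.6250 24.1094] v=[-0.8750 0.6250 0.8750 -1.2813]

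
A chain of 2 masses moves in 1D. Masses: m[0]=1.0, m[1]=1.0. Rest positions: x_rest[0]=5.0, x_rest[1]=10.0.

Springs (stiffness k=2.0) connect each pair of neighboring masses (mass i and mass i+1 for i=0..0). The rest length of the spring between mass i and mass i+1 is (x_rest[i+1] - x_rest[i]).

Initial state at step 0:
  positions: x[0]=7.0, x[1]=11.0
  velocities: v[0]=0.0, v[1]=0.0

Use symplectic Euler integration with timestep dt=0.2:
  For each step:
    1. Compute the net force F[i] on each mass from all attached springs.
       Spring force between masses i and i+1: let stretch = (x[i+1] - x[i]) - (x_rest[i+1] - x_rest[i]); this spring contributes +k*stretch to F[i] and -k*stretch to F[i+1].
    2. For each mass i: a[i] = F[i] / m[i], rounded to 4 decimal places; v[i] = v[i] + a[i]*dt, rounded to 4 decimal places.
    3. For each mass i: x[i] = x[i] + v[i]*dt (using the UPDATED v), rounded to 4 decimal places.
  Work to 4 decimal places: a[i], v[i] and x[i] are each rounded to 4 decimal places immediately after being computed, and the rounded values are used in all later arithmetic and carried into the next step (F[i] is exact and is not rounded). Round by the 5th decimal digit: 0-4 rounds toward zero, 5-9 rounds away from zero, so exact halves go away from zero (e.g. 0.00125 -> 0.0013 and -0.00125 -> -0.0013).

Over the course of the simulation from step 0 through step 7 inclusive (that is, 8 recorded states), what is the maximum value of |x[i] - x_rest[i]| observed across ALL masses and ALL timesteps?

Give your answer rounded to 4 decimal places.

Answer: 2.0065

Derivation:
Step 0: x=[7.0000 11.0000] v=[0.0000 0.0000]
Step 1: x=[6.9200 11.0800] v=[-0.4000 0.4000]
Step 2: x=[6.7728 11.2272] v=[-0.7360 0.7360]
Step 3: x=[6.5820 11.4180] v=[-0.9542 0.9542]
Step 4: x=[6.3780 11.6220] v=[-1.0198 1.0198]
Step 5: x=[6.1936 11.8064] v=[-0.9222 0.9222]
Step 6: x=[6.0582 11.9418] v=[-0.6771 0.6771]
Step 7: x=[5.9935 12.0065] v=[-0.3237 0.3237]
Max displacement = 2.0065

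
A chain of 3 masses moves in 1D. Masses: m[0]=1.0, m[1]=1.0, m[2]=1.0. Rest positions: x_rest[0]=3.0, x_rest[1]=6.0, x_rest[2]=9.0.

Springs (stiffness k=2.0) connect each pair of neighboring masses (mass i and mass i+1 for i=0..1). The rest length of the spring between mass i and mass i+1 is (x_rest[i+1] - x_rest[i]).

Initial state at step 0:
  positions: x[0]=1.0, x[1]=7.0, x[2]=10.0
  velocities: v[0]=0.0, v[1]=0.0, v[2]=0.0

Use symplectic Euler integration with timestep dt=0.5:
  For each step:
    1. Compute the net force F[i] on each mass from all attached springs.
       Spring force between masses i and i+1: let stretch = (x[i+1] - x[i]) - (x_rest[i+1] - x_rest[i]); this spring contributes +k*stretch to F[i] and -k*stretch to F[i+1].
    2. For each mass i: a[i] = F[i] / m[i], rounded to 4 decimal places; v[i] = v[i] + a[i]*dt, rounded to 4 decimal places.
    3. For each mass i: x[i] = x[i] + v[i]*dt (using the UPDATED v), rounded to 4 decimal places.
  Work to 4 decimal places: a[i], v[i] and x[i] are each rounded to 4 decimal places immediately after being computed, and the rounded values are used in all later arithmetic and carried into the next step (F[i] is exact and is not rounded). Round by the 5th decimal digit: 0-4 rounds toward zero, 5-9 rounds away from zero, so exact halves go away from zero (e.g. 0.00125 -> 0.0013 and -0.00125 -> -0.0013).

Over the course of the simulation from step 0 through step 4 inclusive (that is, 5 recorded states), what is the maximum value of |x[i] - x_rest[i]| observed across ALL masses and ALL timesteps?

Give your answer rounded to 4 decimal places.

Answer: 2.1875

Derivation:
Step 0: x=[1.0000 7.0000 10.0000] v=[0.0000 0.0000 0.0000]
Step 1: x=[2.5000 5.5000 10.0000] v=[3.0000 -3.0000 0.0000]
Step 2: x=[4.0000 4.7500 9.2500] v=[3.0000 -1.5000 -1.5000]
Step 3: x=[4.3750 5.8750 7.7500] v=[0.7500 2.2500 -3.0000]
Step 4: x=[4.0000 7.1875 6.8125] v=[-0.7500 2.6250 -1.8750]
Max displacement = 2.1875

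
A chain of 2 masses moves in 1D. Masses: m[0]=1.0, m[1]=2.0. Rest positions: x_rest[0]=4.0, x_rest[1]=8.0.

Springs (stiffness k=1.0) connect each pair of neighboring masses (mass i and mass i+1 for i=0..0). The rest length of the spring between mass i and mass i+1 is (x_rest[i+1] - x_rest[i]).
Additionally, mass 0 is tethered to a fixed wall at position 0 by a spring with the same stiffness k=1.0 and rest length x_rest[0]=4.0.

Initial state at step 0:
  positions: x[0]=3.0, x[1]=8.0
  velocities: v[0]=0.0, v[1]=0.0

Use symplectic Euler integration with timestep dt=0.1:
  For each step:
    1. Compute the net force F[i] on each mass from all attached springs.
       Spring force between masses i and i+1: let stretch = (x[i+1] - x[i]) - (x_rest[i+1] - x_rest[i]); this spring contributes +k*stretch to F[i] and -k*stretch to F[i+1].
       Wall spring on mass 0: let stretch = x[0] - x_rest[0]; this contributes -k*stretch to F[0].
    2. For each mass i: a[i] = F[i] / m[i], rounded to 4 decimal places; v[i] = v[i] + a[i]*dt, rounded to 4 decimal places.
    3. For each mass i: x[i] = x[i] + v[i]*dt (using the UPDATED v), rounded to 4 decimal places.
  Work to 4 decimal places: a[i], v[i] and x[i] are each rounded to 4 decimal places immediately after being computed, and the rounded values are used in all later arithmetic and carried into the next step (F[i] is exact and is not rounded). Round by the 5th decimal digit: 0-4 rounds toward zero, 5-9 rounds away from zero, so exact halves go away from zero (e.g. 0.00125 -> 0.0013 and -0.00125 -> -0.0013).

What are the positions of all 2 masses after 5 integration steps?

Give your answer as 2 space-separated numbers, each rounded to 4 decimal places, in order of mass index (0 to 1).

Answer: 3.2846 7.9292

Derivation:
Step 0: x=[3.0000 8.0000] v=[0.0000 0.0000]
Step 1: x=[3.0200 7.9950] v=[0.2000 -0.0500]
Step 2: x=[3.0596 7.9851] v=[0.3955 -0.0988]
Step 3: x=[3.1178 7.9706] v=[0.5821 -0.1451]
Step 4: x=[3.1934 7.9518] v=[0.7556 -0.1877]
Step 5: x=[3.2846 7.9292] v=[0.9121 -0.2256]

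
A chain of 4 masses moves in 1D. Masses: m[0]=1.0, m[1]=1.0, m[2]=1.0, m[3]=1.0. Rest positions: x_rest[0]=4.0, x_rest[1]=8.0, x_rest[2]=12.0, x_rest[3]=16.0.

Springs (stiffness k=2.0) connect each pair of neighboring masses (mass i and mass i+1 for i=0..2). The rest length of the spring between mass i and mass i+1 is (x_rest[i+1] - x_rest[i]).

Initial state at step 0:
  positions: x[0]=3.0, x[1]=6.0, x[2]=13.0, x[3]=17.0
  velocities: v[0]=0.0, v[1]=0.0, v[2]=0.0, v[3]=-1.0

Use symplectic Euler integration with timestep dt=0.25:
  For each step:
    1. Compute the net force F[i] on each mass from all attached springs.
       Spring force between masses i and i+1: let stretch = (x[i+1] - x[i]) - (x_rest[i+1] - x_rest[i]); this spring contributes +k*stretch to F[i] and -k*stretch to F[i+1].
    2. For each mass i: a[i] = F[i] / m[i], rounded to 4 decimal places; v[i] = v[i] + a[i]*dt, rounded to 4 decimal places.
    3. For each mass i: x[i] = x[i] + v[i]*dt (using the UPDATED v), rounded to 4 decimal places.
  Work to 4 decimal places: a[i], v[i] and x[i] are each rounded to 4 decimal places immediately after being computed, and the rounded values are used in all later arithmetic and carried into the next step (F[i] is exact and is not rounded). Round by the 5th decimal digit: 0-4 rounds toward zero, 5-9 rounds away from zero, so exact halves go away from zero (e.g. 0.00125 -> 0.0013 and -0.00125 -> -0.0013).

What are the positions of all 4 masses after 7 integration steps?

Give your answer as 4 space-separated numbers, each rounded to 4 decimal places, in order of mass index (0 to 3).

Answer: 4.2416 7.6855 11.2515 14.0716

Derivation:
Step 0: x=[3.0000 6.0000 13.0000 17.0000] v=[0.0000 0.0000 0.0000 -1.0000]
Step 1: x=[2.8750 6.5000 12.6250 16.7500] v=[-0.5000 2.0000 -1.5000 -1.0000]
Step 2: x=[2.7031 7.3125 12.0000 16.4844] v=[-0.6875 3.2500 -2.5000 -1.0625]
Step 3: x=[2.6074 8.1348 11.3496 16.1582] v=[-0.3828 3.2891 -2.6016 -1.3047]
Step 4: x=[2.7026 8.6680 10.8984 15.7310] v=[0.3809 2.1328 -1.8047 -1.7090]
Step 5: x=[3.0435 8.7343 10.7725 15.1997] v=[1.3636 0.2653 -0.5036 -2.1253]
Step 6: x=[3.5958 8.3441 10.9452 14.6150] v=[2.2090 -1.5610 0.6909 -2.3389]
Step 7: x=[4.2416 7.6855 11.2515 14.0716] v=[2.5832 -2.6346 1.2253 -2.1738]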